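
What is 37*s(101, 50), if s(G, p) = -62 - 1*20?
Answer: -3034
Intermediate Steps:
s(G, p) = -82 (s(G, p) = -62 - 20 = -82)
37*s(101, 50) = 37*(-82) = -3034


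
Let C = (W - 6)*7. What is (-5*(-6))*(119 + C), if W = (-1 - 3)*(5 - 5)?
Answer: 2310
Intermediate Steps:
W = 0 (W = -4*0 = 0)
C = -42 (C = (0 - 6)*7 = -6*7 = -42)
(-5*(-6))*(119 + C) = (-5*(-6))*(119 - 42) = 30*77 = 2310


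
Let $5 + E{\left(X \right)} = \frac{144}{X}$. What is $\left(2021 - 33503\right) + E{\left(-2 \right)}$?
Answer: $-31559$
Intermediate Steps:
$E{\left(X \right)} = -5 + \frac{144}{X}$
$\left(2021 - 33503\right) + E{\left(-2 \right)} = \left(2021 - 33503\right) + \left(-5 + \frac{144}{-2}\right) = -31482 + \left(-5 + 144 \left(- \frac{1}{2}\right)\right) = -31482 - 77 = -31559$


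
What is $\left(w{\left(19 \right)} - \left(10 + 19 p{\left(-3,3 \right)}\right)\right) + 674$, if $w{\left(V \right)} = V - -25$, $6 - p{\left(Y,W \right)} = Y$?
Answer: $537$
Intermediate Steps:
$p{\left(Y,W \right)} = 6 - Y$
$w{\left(V \right)} = 25 + V$ ($w{\left(V \right)} = V + 25 = 25 + V$)
$\left(w{\left(19 \right)} - \left(10 + 19 p{\left(-3,3 \right)}\right)\right) + 674 = \left(\left(25 + 19\right) - \left(10 + 19 \left(6 - -3\right)\right)\right) + 674 = \left(44 - \left(10 + 19 \left(6 + 3\right)\right)\right) + 674 = \left(44 - 181\right) + 674 = -137 + 674 = 537$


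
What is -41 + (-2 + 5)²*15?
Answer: 94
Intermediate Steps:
-41 + (-2 + 5)²*15 = -41 + 3²*15 = -41 + 9*15 = -41 + 135 = 94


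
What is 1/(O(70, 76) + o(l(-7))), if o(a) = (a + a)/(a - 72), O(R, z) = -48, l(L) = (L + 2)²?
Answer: -47/2306 ≈ -0.020382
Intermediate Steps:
l(L) = (2 + L)²
o(a) = 2*a/(-72 + a) (o(a) = (2*a)/(-72 + a) = 2*a/(-72 + a))
1/(O(70, 76) + o(l(-7))) = 1/(-48 + 2*(2 - 7)²/(-72 + (2 - 7)²)) = 1/(-48 + 2*(-5)²/(-72 + (-5)²)) = 1/(-48 + 2*25/(-72 + 25)) = 1/(-48 + 2*25/(-47)) = 1/(-48 + 2*25*(-1/47)) = 1/(-48 - 50/47) = 1/(-2306/47) = -47/2306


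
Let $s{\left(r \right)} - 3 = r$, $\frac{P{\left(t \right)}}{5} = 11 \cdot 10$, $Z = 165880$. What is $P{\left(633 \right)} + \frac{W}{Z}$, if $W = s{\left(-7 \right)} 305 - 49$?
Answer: $\frac{91232731}{165880} \approx 549.99$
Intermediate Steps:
$P{\left(t \right)} = 550$ ($P{\left(t \right)} = 5 \cdot 11 \cdot 10 = 5 \cdot 110 = 550$)
$s{\left(r \right)} = 3 + r$
$W = -1269$ ($W = \left(3 - 7\right) 305 - 49 = \left(-4\right) 305 - 49 = -1220 - 49 = -1269$)
$P{\left(633 \right)} + \frac{W}{Z} = 550 - \frac{1269}{165880} = \frac{91232731}{165880}$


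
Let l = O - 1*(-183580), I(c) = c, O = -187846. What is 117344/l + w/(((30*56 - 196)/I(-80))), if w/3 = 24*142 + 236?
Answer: -488126432/791343 ≈ -616.83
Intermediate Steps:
w = 10932 (w = 3*(24*142 + 236) = 3*(3408 + 236) = 3*3644 = 10932)
l = -4266 (l = -187846 - 1*(-183580) = -187846 + 183580 = -4266)
117344/l + w/(((30*56 - 196)/I(-80))) = 117344/(-4266) + 10932/(((30*56 - 196)/(-80))) = 117344*(-1/4266) + 10932/(((1680 - 196)*(-1/80))) = -58672/2133 + 10932/((1484*(-1/80))) = -58672/2133 + 10932/(-371/20) = -58672/2133 + 10932*(-20/371) = -58672/2133 - 218640/371 = -488126432/791343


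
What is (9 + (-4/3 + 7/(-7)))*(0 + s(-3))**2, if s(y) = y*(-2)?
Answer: 240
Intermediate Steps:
s(y) = -2*y
(9 + (-4/3 + 7/(-7)))*(0 + s(-3))**2 = (9 + (-4/3 + 7/(-7)))*(0 - 2*(-3))**2 = (9 + (-4*1/3 + 7*(-1/7)))*(0 + 6)**2 = (9 + (-4/3 - 1))*6**2 = (9 - 7/3)*36 = (20/3)*36 = 240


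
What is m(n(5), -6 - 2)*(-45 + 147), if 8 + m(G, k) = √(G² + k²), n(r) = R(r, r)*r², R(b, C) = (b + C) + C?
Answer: -816 + 102*√140689 ≈ 37443.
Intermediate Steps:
R(b, C) = b + 2*C (R(b, C) = (C + b) + C = b + 2*C)
n(r) = 3*r³ (n(r) = (r + 2*r)*r² = (3*r)*r² = 3*r³)
m(G, k) = -8 + √(G² + k²)
m(n(5), -6 - 2)*(-45 + 147) = (-8 + √((3*5³)² + (-6 - 2)²))*(-45 + 147) = (-8 + √((3*125)² + (-8)²))*102 = (-8 + √(375² + 64))*102 = (-8 + √(140625 + 64))*102 = (-8 + √140689)*102 = -816 + 102*√140689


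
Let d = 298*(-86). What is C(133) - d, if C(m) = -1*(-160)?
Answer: 25788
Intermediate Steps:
d = -25628
C(m) = 160
C(133) - d = 160 - 1*(-25628) = 160 + 25628 = 25788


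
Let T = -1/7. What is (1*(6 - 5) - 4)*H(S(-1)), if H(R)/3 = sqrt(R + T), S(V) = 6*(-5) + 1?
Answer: -18*I*sqrt(357)/7 ≈ -48.586*I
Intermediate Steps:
T = -1/7 (T = -1*1/7 = -1/7 ≈ -0.14286)
S(V) = -29 (S(V) = -30 + 1 = -29)
H(R) = 3*sqrt(-1/7 + R) (H(R) = 3*sqrt(R - 1/7) = 3*sqrt(-1/7 + R))
(1*(6 - 5) - 4)*H(S(-1)) = (1*(6 - 5) - 4)*(3*sqrt(-7 + 49*(-29))/7) = (1*1 - 4)*(3*sqrt(-7 - 1421)/7) = (1 - 4)*(3*sqrt(-1428)/7) = -9*2*I*sqrt(357)/7 = -18*I*sqrt(357)/7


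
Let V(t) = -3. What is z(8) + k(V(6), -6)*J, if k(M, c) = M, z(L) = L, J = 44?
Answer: -124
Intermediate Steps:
z(8) + k(V(6), -6)*J = 8 - 3*44 = 8 - 132 = -124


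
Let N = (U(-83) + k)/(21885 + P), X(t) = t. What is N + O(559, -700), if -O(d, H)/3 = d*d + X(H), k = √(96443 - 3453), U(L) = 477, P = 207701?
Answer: -214741657521/229586 + √92990/229586 ≈ -9.3534e+5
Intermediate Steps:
k = √92990 ≈ 304.94
O(d, H) = -3*H - 3*d² (O(d, H) = -3*(d*d + H) = -3*(d² + H) = -3*(H + d²) = -3*H - 3*d²)
N = 477/229586 + √92990/229586 (N = (477 + √92990)/(21885 + 207701) = (477 + √92990)/229586 = (477 + √92990)*(1/229586) = 477/229586 + √92990/229586 ≈ 0.0034059)
N + O(559, -700) = (477/229586 + √92990/229586) + (-3*(-700) - 3*559²) = (477/229586 + √92990/229586) + (2100 - 3*312481) = (477/229586 + √92990/229586) + (2100 - 937443) = (477/229586 + √92990/229586) - 935343 = -214741657521/229586 + √92990/229586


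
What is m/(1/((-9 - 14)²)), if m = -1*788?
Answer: -416852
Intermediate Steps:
m = -788
m/(1/((-9 - 14)²)) = -788*(-9 - 14)² = -788*(-23)² = -788/(1/529) = -788/1/529 = -788*529 = -416852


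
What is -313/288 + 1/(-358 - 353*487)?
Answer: -1338009/1231136 ≈ -1.0868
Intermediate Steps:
-313/288 + 1/(-358 - 353*487) = -313*1/288 + (1/487)/(-711) = -313/288 - 1/711*1/487 = -313/288 - 1/346257 = -1338009/1231136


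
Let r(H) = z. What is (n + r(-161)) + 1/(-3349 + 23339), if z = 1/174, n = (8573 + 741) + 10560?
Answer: 17281739851/869565 ≈ 19874.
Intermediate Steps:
n = 19874 (n = 9314 + 10560 = 19874)
z = 1/174 ≈ 0.0057471
r(H) = 1/174
(n + r(-161)) + 1/(-3349 + 23339) = (19874 + 1/174) + 1/(-3349 + 23339) = 3458077/174 + 1/19990 = 17281739851/869565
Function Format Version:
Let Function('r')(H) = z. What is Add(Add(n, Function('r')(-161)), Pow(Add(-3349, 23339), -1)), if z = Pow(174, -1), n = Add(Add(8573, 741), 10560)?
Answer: Rational(17281739851, 869565) ≈ 19874.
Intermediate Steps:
n = 19874 (n = Add(9314, 10560) = 19874)
z = Rational(1, 174) ≈ 0.0057471
Function('r')(H) = Rational(1, 174)
Add(Add(n, Function('r')(-161)), Pow(Add(-3349, 23339), -1)) = Add(Add(19874, Rational(1, 174)), Pow(Add(-3349, 23339), -1)) = Add(Rational(3458077, 174), Pow(19990, -1)) = Add(Rational(3458077, 174), Rational(1, 19990)) = Rational(17281739851, 869565)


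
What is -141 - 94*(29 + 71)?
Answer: -9541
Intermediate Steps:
-141 - 94*(29 + 71) = -141 - 94*100 = -141 - 9400 = -9541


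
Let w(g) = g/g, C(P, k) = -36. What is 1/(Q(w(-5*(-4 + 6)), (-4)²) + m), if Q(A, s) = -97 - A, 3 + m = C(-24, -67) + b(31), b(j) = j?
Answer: -1/106 ≈ -0.0094340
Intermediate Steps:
w(g) = 1
m = -8 (m = -3 + (-36 + 31) = -3 - 5 = -8)
1/(Q(w(-5*(-4 + 6)), (-4)²) + m) = 1/((-97 - 1*1) - 8) = 1/((-97 - 1) - 8) = 1/(-98 - 8) = 1/(-106) = -1/106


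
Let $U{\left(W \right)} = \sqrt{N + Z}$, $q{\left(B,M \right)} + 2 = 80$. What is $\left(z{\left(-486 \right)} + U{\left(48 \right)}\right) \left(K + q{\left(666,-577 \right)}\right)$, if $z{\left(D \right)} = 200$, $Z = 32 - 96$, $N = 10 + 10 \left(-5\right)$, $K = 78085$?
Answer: $15632600 + 156326 i \sqrt{26} \approx 1.5633 \cdot 10^{7} + 7.9711 \cdot 10^{5} i$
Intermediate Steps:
$q{\left(B,M \right)} = 78$ ($q{\left(B,M \right)} = -2 + 80 = 78$)
$N = -40$ ($N = 10 - 50 = -40$)
$Z = -64$ ($Z = 32 - 96 = -64$)
$U{\left(W \right)} = 2 i \sqrt{26}$ ($U{\left(W \right)} = \sqrt{-40 - 64} = \sqrt{-104} = 2 i \sqrt{26}$)
$\left(z{\left(-486 \right)} + U{\left(48 \right)}\right) \left(K + q{\left(666,-577 \right)}\right) = \left(200 + 2 i \sqrt{26}\right) \left(78085 + 78\right) = \left(200 + 2 i \sqrt{26}\right) 78163 = 15632600 + 156326 i \sqrt{26}$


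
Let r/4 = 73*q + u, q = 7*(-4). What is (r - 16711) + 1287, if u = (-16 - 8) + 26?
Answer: -23592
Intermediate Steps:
u = 2 (u = -24 + 26 = 2)
q = -28
r = -8168 (r = 4*(73*(-28) + 2) = 4*(-2044 + 2) = 4*(-2042) = -8168)
(r - 16711) + 1287 = (-8168 - 16711) + 1287 = -24879 + 1287 = -23592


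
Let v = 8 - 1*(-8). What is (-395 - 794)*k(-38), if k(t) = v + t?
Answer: 26158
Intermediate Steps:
v = 16 (v = 8 + 8 = 16)
k(t) = 16 + t
(-395 - 794)*k(-38) = (-395 - 794)*(16 - 38) = -1189*(-22) = 26158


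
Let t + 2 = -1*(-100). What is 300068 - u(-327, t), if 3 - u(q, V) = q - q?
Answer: 300065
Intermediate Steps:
t = 98 (t = -2 - 1*(-100) = -2 + 100 = 98)
u(q, V) = 3 (u(q, V) = 3 - (q - q) = 3 - 1*0 = 3 + 0 = 3)
300068 - u(-327, t) = 300068 - 1*3 = 300068 - 3 = 300065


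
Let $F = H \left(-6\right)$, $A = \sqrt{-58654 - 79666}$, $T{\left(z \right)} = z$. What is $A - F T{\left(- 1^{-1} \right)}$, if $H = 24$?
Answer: $-144 + 4 i \sqrt{8645} \approx -144.0 + 371.91 i$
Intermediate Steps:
$A = 4 i \sqrt{8645}$ ($A = \sqrt{-138320} = 4 i \sqrt{8645} \approx 371.91 i$)
$F = -144$ ($F = 24 \left(-6\right) = -144$)
$A - F T{\left(- 1^{-1} \right)} = 4 i \sqrt{8645} - - 144 \left(- 1^{-1}\right) = 4 i \sqrt{8645} - - 144 \left(\left(-1\right) 1\right) = 4 i \sqrt{8645} - \left(-144\right) \left(-1\right) = 4 i \sqrt{8645} - 144 = -144 + 4 i \sqrt{8645}$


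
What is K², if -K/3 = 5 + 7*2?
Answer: 3249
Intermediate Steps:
K = -57 (K = -3*(5 + 7*2) = -3*(5 + 14) = -3*19 = -57)
K² = (-57)² = 3249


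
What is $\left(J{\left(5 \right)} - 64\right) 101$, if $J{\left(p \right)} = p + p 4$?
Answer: $-3939$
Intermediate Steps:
$J{\left(p \right)} = 5 p$ ($J{\left(p \right)} = p + 4 p = 5 p$)
$\left(J{\left(5 \right)} - 64\right) 101 = \left(5 \cdot 5 - 64\right) 101 = \left(25 - 64\right) 101 = \left(-39\right) 101 = -3939$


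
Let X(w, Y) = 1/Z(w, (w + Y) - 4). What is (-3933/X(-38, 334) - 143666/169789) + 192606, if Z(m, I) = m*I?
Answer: 7442390636620/169789 ≈ 4.3833e+7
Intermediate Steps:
Z(m, I) = I*m
X(w, Y) = 1/(w*(-4 + Y + w)) (X(w, Y) = 1/(((w + Y) - 4)*w) = 1/(((Y + w) - 4)*w) = 1/((-4 + Y + w)*w) = 1/(w*(-4 + Y + w)))
(-3933/X(-38, 334) - 143666/169789) + 192606 = (-3933/(1/((-38)*(-4 + 334 - 38))) - 143666/169789) + 192606 = (-3933/((-1/38/292)) - 143666*1/169789) + 192606 = (-3933/((-1/38*1/292)) - 143666/169789) + 192606 = (-3933/(-1/11096) - 143666/169789) + 192606 = (-3933*(-11096) - 143666/169789) + 192606 = (43640568 - 143666/169789) + 192606 = 7409688256486/169789 + 192606 = 7442390636620/169789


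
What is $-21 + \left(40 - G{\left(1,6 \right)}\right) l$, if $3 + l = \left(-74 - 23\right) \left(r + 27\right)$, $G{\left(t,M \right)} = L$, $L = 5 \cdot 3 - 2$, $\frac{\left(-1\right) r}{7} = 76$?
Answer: $1322493$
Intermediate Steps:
$r = -532$ ($r = \left(-7\right) 76 = -532$)
$L = 13$ ($L = 15 - 2 = 13$)
$G{\left(t,M \right)} = 13$
$l = 48982$ ($l = -3 + \left(-74 - 23\right) \left(-532 + 27\right) = -3 - -48985 = -3 + 48985 = 48982$)
$-21 + \left(40 - G{\left(1,6 \right)}\right) l = -21 + \left(40 - 13\right) 48982 = -21 + 27 \cdot 48982 = -21 + 1322514 = 1322493$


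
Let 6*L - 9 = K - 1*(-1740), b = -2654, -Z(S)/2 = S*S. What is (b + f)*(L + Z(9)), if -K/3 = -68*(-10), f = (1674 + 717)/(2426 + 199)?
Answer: 977331713/1750 ≈ 5.5848e+5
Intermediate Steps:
Z(S) = -2*S² (Z(S) = -2*S*S = -2*S²)
f = 797/875 (f = 2391/2625 = 2391*(1/2625) = 797/875 ≈ 0.91086)
K = -2040 (K = -(-204)*(-10) = -3*680 = -2040)
L = -97/2 (L = 3/2 + (-2040 - 1*(-1740))/6 = 3/2 + (-2040 + 1740)/6 = 3/2 + (⅙)*(-300) = 3/2 - 50 = -97/2 ≈ -48.500)
(b + f)*(L + Z(9)) = (-2654 + 797/875)*(-97/2 - 2*9²) = -2321453*(-97/2 - 2*81)/875 = -2321453*(-97/2 - 162)/875 = -2321453/875*(-421/2) = 977331713/1750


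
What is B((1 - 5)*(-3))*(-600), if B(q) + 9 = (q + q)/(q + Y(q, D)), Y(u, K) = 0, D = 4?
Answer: 4200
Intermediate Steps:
B(q) = -7 (B(q) = -9 + (q + q)/(q + 0) = -9 + (2*q)/q = -9 + 2 = -7)
B((1 - 5)*(-3))*(-600) = -7*(-600) = 4200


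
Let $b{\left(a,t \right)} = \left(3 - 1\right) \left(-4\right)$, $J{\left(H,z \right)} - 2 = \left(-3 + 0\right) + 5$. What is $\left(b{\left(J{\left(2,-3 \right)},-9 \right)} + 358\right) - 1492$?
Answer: $-1142$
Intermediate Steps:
$J{\left(H,z \right)} = 4$ ($J{\left(H,z \right)} = 2 + \left(\left(-3 + 0\right) + 5\right) = 2 + \left(-3 + 5\right) = 2 + 2 = 4$)
$b{\left(a,t \right)} = -8$ ($b{\left(a,t \right)} = 2 \left(-4\right) = -8$)
$\left(b{\left(J{\left(2,-3 \right)},-9 \right)} + 358\right) - 1492 = \left(-8 + 358\right) - 1492 = 350 - 1492 = -1142$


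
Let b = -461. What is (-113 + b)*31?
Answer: -17794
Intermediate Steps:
(-113 + b)*31 = (-113 - 461)*31 = -574*31 = -17794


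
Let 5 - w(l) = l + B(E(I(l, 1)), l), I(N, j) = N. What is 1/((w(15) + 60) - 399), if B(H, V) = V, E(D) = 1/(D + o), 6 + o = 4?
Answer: -1/364 ≈ -0.0027473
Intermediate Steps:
o = -2 (o = -6 + 4 = -2)
E(D) = 1/(-2 + D) (E(D) = 1/(D - 2) = 1/(-2 + D))
w(l) = 5 - 2*l (w(l) = 5 - (l + l) = 5 - 2*l)
1/((w(15) + 60) - 399) = 1/(((5 - 2*15) + 60) - 399) = 1/(((5 - 30) + 60) - 399) = 1/((-25 + 60) - 399) = 1/(35 - 399) = 1/(-364) = -1/364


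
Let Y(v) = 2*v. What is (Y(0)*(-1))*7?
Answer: 0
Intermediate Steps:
(Y(0)*(-1))*7 = ((2*0)*(-1))*7 = (0*(-1))*7 = 0*7 = 0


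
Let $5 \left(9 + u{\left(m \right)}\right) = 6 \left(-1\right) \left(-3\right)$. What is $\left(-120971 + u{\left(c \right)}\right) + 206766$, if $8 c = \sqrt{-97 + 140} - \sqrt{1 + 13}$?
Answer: $\frac{428948}{5} \approx 85790.0$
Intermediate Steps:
$c = - \frac{\sqrt{14}}{8} + \frac{\sqrt{43}}{8}$ ($c = \frac{\sqrt{-97 + 140} - \sqrt{1 + 13}}{8} = \frac{\sqrt{43} - \sqrt{14}}{8} = - \frac{\sqrt{14}}{8} + \frac{\sqrt{43}}{8} \approx 0.35197$)
$u{\left(m \right)} = - \frac{27}{5}$ ($u{\left(m \right)} = -9 + \frac{6 \left(-1\right) \left(-3\right)}{5} = -9 + \frac{\left(-6\right) \left(-3\right)}{5} = -9 + \frac{1}{5} \cdot 18 = -9 + \frac{18}{5} = - \frac{27}{5}$)
$\left(-120971 + u{\left(c \right)}\right) + 206766 = \left(-120971 - \frac{27}{5}\right) + 206766 = - \frac{604882}{5} + 206766 = \frac{428948}{5}$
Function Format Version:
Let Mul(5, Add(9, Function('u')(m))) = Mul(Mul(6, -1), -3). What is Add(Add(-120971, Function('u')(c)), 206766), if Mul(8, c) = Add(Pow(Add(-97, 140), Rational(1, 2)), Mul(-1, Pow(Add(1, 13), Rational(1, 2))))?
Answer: Rational(428948, 5) ≈ 85790.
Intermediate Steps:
c = Add(Mul(Rational(-1, 8), Pow(14, Rational(1, 2))), Mul(Rational(1, 8), Pow(43, Rational(1, 2)))) (c = Mul(Rational(1, 8), Add(Pow(Add(-97, 140), Rational(1, 2)), Mul(-1, Pow(Add(1, 13), Rational(1, 2))))) = Mul(Rational(1, 8), Add(Pow(43, Rational(1, 2)), Mul(-1, Pow(14, Rational(1, 2))))) = Add(Mul(Rational(-1, 8), Pow(14, Rational(1, 2))), Mul(Rational(1, 8), Pow(43, Rational(1, 2)))) ≈ 0.35197)
Function('u')(m) = Rational(-27, 5) (Function('u')(m) = Add(-9, Mul(Rational(1, 5), Mul(Mul(6, -1), -3))) = Add(-9, Mul(Rational(1, 5), Mul(-6, -3))) = Add(-9, Mul(Rational(1, 5), 18)) = Add(-9, Rational(18, 5)) = Rational(-27, 5))
Add(Add(-120971, Function('u')(c)), 206766) = Add(Add(-120971, Rational(-27, 5)), 206766) = Add(Rational(-604882, 5), 206766) = Rational(428948, 5)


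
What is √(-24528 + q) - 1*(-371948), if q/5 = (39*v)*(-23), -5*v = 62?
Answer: 371948 + 3*√3454 ≈ 3.7212e+5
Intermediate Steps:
v = -62/5 (v = -⅕*62 = -62/5 ≈ -12.400)
q = 55614 (q = 5*((39*(-62/5))*(-23)) = 5*(-2418/5*(-23)) = 5*(55614/5) = 55614)
√(-24528 + q) - 1*(-371948) = √(-24528 + 55614) - 1*(-371948) = √31086 + 371948 = 3*√3454 + 371948 = 371948 + 3*√3454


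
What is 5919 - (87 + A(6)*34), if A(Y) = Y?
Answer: 5628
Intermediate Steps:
5919 - (87 + A(6)*34) = 5919 - (87 + 6*34) = 5919 - (87 + 204) = 5919 - 1*291 = 5919 - 291 = 5628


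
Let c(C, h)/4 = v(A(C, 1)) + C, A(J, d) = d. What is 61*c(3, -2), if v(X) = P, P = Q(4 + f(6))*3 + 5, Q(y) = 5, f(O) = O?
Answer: 5612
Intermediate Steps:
P = 20 (P = 5*3 + 5 = 15 + 5 = 20)
v(X) = 20
c(C, h) = 80 + 4*C (c(C, h) = 4*(20 + C) = 80 + 4*C)
61*c(3, -2) = 61*(80 + 4*3) = 61*(80 + 12) = 61*92 = 5612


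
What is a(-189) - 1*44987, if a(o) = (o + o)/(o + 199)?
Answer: -225124/5 ≈ -45025.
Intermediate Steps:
a(o) = 2*o/(199 + o) (a(o) = (2*o)/(199 + o) = 2*o/(199 + o))
a(-189) - 1*44987 = 2*(-189)/(199 - 189) - 1*44987 = 2*(-189)/10 - 44987 = 2*(-189)*(⅒) - 44987 = -189/5 - 44987 = -225124/5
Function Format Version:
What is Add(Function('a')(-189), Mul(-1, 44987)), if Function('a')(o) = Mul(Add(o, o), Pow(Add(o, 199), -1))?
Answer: Rational(-225124, 5) ≈ -45025.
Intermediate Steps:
Function('a')(o) = Mul(2, o, Pow(Add(199, o), -1)) (Function('a')(o) = Mul(Mul(2, o), Pow(Add(199, o), -1)) = Mul(2, o, Pow(Add(199, o), -1)))
Add(Function('a')(-189), Mul(-1, 44987)) = Add(Mul(2, -189, Pow(Add(199, -189), -1)), Mul(-1, 44987)) = Add(Mul(2, -189, Pow(10, -1)), -44987) = Add(Mul(2, -189, Rational(1, 10)), -44987) = Add(Rational(-189, 5), -44987) = Rational(-225124, 5)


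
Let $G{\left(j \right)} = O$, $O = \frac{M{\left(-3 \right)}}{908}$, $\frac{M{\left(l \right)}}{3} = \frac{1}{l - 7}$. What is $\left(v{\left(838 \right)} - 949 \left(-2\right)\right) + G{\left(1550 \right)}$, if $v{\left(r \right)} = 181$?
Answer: $\frac{18877317}{9080} \approx 2079.0$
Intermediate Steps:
$M{\left(l \right)} = \frac{3}{-7 + l}$ ($M{\left(l \right)} = \frac{3}{l - 7} = \frac{3}{-7 + l}$)
$O = - \frac{3}{9080}$ ($O = \frac{3 \frac{1}{-7 - 3}}{908} = \frac{3}{-10} \cdot \frac{1}{908} = 3 \left(- \frac{1}{10}\right) \frac{1}{908} = \left(- \frac{3}{10}\right) \frac{1}{908} = - \frac{3}{9080} \approx -0.0003304$)
$G{\left(j \right)} = - \frac{3}{9080}$
$\left(v{\left(838 \right)} - 949 \left(-2\right)\right) + G{\left(1550 \right)} = \left(181 - 949 \left(-2\right)\right) - \frac{3}{9080} = \left(181 - -1898\right) - \frac{3}{9080} = \left(181 + 1898\right) - \frac{3}{9080} = 2079 - \frac{3}{9080} = \frac{18877317}{9080}$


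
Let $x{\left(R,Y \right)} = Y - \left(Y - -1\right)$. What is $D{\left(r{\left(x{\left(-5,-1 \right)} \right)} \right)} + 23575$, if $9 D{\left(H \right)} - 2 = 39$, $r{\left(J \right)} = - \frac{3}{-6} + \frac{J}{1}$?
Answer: $\frac{212216}{9} \approx 23580.0$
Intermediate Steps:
$x{\left(R,Y \right)} = -1$ ($x{\left(R,Y \right)} = Y - \left(Y + 1\right) = Y - \left(1 + Y\right) = -1$)
$r{\left(J \right)} = \frac{1}{2} + J$ ($r{\left(J \right)} = \left(-3\right) \left(- \frac{1}{6}\right) + J 1 = \frac{1}{2} + J$)
$D{\left(H \right)} = \frac{41}{9}$ ($D{\left(H \right)} = \frac{2}{9} + \frac{1}{9} \cdot 39 = \frac{2}{9} + \frac{13}{3} = \frac{41}{9}$)
$D{\left(r{\left(x{\left(-5,-1 \right)} \right)} \right)} + 23575 = \frac{41}{9} + 23575 = \frac{212216}{9}$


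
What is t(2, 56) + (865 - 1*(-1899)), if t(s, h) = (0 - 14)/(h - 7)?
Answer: 19346/7 ≈ 2763.7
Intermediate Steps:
t(s, h) = -14/(-7 + h)
t(2, 56) + (865 - 1*(-1899)) = -14/(-7 + 56) + (865 - 1*(-1899)) = -14/49 + (865 + 1899) = -14*1/49 + 2764 = -2/7 + 2764 = 19346/7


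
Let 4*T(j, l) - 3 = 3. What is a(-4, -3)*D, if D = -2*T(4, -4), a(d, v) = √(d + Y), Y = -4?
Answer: -6*I*√2 ≈ -8.4853*I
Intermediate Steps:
a(d, v) = √(-4 + d) (a(d, v) = √(d - 4) = √(-4 + d))
T(j, l) = 3/2 (T(j, l) = ¾ + (¼)*3 = ¾ + ¾ = 3/2)
D = -3 (D = -2*3/2 = -3)
a(-4, -3)*D = √(-4 - 4)*(-3) = √(-8)*(-3) = (2*I*√2)*(-3) = -6*I*√2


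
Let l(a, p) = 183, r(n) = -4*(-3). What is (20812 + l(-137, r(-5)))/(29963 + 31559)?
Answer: 1105/3238 ≈ 0.34126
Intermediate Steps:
r(n) = 12
(20812 + l(-137, r(-5)))/(29963 + 31559) = (20812 + 183)/(29963 + 31559) = 20995/61522 = 20995*(1/61522) = 1105/3238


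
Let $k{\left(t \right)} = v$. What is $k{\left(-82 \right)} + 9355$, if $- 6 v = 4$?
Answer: $\frac{28063}{3} \approx 9354.3$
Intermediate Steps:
$v = - \frac{2}{3}$ ($v = \left(- \frac{1}{6}\right) 4 = - \frac{2}{3} \approx -0.66667$)
$k{\left(t \right)} = - \frac{2}{3}$
$k{\left(-82 \right)} + 9355 = - \frac{2}{3} + 9355 = \frac{28063}{3}$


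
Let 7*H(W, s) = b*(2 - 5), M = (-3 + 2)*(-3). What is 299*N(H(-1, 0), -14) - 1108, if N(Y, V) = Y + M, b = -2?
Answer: 317/7 ≈ 45.286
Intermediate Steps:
M = 3 (M = -1*(-3) = 3)
H(W, s) = 6/7 (H(W, s) = (-2*(2 - 5))/7 = (-2*(-3))/7 = (⅐)*6 = 6/7)
N(Y, V) = 3 + Y (N(Y, V) = Y + 3 = 3 + Y)
299*N(H(-1, 0), -14) - 1108 = 299*(3 + 6/7) - 1108 = 299*(27/7) - 1108 = 8073/7 - 1108 = 317/7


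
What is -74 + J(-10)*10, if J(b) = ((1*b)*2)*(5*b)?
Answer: 9926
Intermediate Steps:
J(b) = 10*b² (J(b) = (b*2)*(5*b) = (2*b)*(5*b) = 10*b²)
-74 + J(-10)*10 = -74 + (10*(-10)²)*10 = -74 + (10*100)*10 = -74 + 1000*10 = -74 + 10000 = 9926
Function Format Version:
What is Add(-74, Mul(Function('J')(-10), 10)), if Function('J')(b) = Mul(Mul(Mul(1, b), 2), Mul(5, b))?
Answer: 9926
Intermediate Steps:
Function('J')(b) = Mul(10, Pow(b, 2)) (Function('J')(b) = Mul(Mul(b, 2), Mul(5, b)) = Mul(Mul(2, b), Mul(5, b)) = Mul(10, Pow(b, 2)))
Add(-74, Mul(Function('J')(-10), 10)) = Add(-74, Mul(Mul(10, Pow(-10, 2)), 10)) = Add(-74, Mul(Mul(10, 100), 10)) = Add(-74, Mul(1000, 10)) = Add(-74, 10000) = 9926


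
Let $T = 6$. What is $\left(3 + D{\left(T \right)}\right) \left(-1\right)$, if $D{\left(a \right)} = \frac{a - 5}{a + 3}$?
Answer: $- \frac{28}{9} \approx -3.1111$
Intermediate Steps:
$D{\left(a \right)} = \frac{-5 + a}{3 + a}$
$\left(3 + D{\left(T \right)}\right) \left(-1\right) = \left(3 + \frac{-5 + 6}{3 + 6}\right) \left(-1\right) = \left(3 + \frac{1}{9} \cdot 1\right) \left(-1\right) = \left(3 + \frac{1}{9}\right) \left(-1\right) = \frac{28}{9} \left(-1\right) = - \frac{28}{9}$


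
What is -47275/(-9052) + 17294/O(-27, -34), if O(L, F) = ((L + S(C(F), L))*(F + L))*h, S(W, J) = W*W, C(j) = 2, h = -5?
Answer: 5648027/2048380 ≈ 2.7573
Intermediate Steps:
S(W, J) = W**2
O(L, F) = -5*(4 + L)*(F + L) (O(L, F) = ((L + 2**2)*(F + L))*(-5) = ((L + 4)*(F + L))*(-5) = ((4 + L)*(F + L))*(-5) = -5*(4 + L)*(F + L))
-47275/(-9052) + 17294/O(-27, -34) = -47275/(-9052) + 17294/(-20*(-34) - 20*(-27) - 5*(-27)**2 - 5*(-34)*(-27)) = -47275*(-1/9052) + 17294/(680 + 540 - 5*729 - 4590) = 1525/292 + 17294/(680 + 540 - 3645 - 4590) = 1525/292 + 17294/(-7015) = 1525/292 + 17294*(-1/7015) = 1525/292 - 17294/7015 = 5648027/2048380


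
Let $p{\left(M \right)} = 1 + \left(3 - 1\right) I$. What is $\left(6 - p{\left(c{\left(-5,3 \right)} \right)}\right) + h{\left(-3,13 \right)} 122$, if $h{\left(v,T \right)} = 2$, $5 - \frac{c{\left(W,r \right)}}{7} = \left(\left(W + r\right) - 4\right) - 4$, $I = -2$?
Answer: $253$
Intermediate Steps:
$c{\left(W,r \right)} = 91 - 7 W - 7 r$ ($c{\left(W,r \right)} = 35 - 7 \left(\left(\left(W + r\right) - 4\right) - 4\right) = 35 - 7 \left(\left(-4 + W + r\right) - 4\right) = 35 - 7 \left(-8 + W + r\right) = 35 - \left(-56 + 7 W + 7 r\right) = 91 - 7 W - 7 r$)
$p{\left(M \right)} = -3$ ($p{\left(M \right)} = 1 + \left(3 - 1\right) \left(-2\right) = 1 + 2 \left(-2\right) = 1 - 4 = -3$)
$\left(6 - p{\left(c{\left(-5,3 \right)} \right)}\right) + h{\left(-3,13 \right)} 122 = \left(6 - -3\right) + 2 \cdot 122 = \left(6 + 3\right) + 244 = 9 + 244 = 253$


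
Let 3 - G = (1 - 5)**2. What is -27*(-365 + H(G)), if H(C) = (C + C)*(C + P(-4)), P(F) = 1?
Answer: 1431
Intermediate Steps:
G = -13 (G = 3 - (1 - 5)**2 = 3 - 1*(-4)**2 = 3 - 1*16 = 3 - 16 = -13)
H(C) = 2*C*(1 + C) (H(C) = (C + C)*(C + 1) = (2*C)*(1 + C) = 2*C*(1 + C))
-27*(-365 + H(G)) = -27*(-365 + 2*(-13)*(1 - 13)) = -27*(-365 + 2*(-13)*(-12)) = -27*(-365 + 312) = -27*(-53) = 1431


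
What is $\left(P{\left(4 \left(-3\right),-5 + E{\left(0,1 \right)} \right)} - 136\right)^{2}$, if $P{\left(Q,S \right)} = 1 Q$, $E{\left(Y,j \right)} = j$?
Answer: $21904$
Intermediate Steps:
$P{\left(Q,S \right)} = Q$
$\left(P{\left(4 \left(-3\right),-5 + E{\left(0,1 \right)} \right)} - 136\right)^{2} = \left(4 \left(-3\right) - 136\right)^{2} = \left(-12 - 136\right)^{2} = \left(-148\right)^{2} = 21904$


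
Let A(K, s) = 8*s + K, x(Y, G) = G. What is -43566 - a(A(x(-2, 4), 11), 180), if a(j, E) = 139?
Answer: -43705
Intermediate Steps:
A(K, s) = K + 8*s
-43566 - a(A(x(-2, 4), 11), 180) = -43566 - 1*139 = -43566 - 139 = -43705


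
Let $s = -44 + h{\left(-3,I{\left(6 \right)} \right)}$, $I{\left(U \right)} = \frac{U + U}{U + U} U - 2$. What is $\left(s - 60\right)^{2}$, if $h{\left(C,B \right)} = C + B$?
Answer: $10609$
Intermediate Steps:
$I{\left(U \right)} = -2 + U$ ($I{\left(U \right)} = \frac{2 U}{2 U} U - 2 = 2 U \frac{1}{2 U} U - 2 = 1 U - 2 = U - 2 = -2 + U$)
$h{\left(C,B \right)} = B + C$
$s = -43$ ($s = -44 + \left(\left(-2 + 6\right) - 3\right) = -44 + \left(4 - 3\right) = -44 + 1 = -43$)
$\left(s - 60\right)^{2} = \left(-43 - 60\right)^{2} = \left(-103\right)^{2} = 10609$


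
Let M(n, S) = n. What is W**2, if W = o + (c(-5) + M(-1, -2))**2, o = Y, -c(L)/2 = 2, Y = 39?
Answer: 4096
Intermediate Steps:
c(L) = -4 (c(L) = -2*2 = -4)
o = 39
W = 64 (W = 39 + (-4 - 1)**2 = 39 + (-5)**2 = 39 + 25 = 64)
W**2 = 64**2 = 4096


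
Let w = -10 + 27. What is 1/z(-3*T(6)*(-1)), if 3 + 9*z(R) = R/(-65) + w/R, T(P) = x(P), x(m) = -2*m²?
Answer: 126360/3431 ≈ 36.829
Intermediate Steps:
w = 17
T(P) = -2*P²
z(R) = -⅓ - R/585 + 17/(9*R) (z(R) = -⅓ + (R/(-65) + 17/R)/9 = -⅓ + (R*(-1/65) + 17/R)/9 = -⅓ + (-R/65 + 17/R)/9 = -⅓ + (17/R - R/65)/9 = -⅓ + (-R/585 + 17/(9*R)) = -⅓ - R/585 + 17/(9*R))
1/z(-3*T(6)*(-1)) = 1/((1105 - -(-6)*6²*(-1)*(195 - (-6)*6²*(-1)))/(585*((-(-6)*6²*(-1))))) = 1/((1105 - -(-6)*36*(-1)*(195 - (-6)*36*(-1)))/(585*((-(-6)*36*(-1))))) = 1/((1105 - -3*(-72)*(-1)*(195 - 3*(-72)*(-1)))/(585*((-3*(-72)*(-1))))) = 1/((1105 - 216*(-1)*(195 + 216*(-1)))/(585*((216*(-1))))) = 1/((1/585)*(1105 - 1*(-216)*(195 - 216))/(-216)) = 1/((1/585)*(-1/216)*(1105 - 1*(-216)*(-21))) = 1/((1/585)*(-1/216)*(1105 - 4536)) = 1/((1/585)*(-1/216)*(-3431)) = 1/(3431/126360) = 126360/3431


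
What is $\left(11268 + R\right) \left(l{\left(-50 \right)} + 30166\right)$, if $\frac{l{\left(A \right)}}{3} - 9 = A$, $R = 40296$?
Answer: $1549137252$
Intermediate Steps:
$l{\left(A \right)} = 27 + 3 A$
$\left(11268 + R\right) \left(l{\left(-50 \right)} + 30166\right) = \left(11268 + 40296\right) \left(\left(27 + 3 \left(-50\right)\right) + 30166\right) = 51564 \left(\left(27 - 150\right) + 30166\right) = 51564 \left(-123 + 30166\right) = 51564 \cdot 30043 = 1549137252$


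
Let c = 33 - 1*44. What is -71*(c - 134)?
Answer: 10295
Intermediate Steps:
c = -11 (c = 33 - 44 = -11)
-71*(c - 134) = -71*(-11 - 134) = -71*(-145) = 10295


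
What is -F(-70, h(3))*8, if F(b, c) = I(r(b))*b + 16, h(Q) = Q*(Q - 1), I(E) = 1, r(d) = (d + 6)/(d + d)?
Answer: 432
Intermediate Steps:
r(d) = (6 + d)/(2*d) (r(d) = (6 + d)/((2*d)) = (6 + d)*(1/(2*d)) = (6 + d)/(2*d))
h(Q) = Q*(-1 + Q)
F(b, c) = 16 + b (F(b, c) = 1*b + 16 = b + 16 = 16 + b)
-F(-70, h(3))*8 = -(16 - 70)*8 = -(-54)*8 = -1*(-432) = 432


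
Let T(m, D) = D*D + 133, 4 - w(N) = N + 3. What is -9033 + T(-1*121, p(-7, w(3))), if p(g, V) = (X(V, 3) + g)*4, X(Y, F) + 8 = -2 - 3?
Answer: -2500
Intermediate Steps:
X(Y, F) = -13 (X(Y, F) = -8 + (-2 - 3) = -8 - 5 = -13)
w(N) = 1 - N (w(N) = 4 - (N + 3) = 4 - (3 + N) = 4 + (-3 - N) = 1 - N)
p(g, V) = -52 + 4*g (p(g, V) = (-13 + g)*4 = -52 + 4*g)
T(m, D) = 133 + D**2 (T(m, D) = D**2 + 133 = 133 + D**2)
-9033 + T(-1*121, p(-7, w(3))) = -9033 + (133 + (-52 + 4*(-7))**2) = -9033 + (133 + (-52 - 28)**2) = -9033 + (133 + (-80)**2) = -9033 + (133 + 6400) = -9033 + 6533 = -2500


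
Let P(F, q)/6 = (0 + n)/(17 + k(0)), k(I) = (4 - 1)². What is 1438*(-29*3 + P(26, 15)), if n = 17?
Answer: -1553040/13 ≈ -1.1946e+5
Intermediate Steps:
k(I) = 9 (k(I) = 3² = 9)
P(F, q) = 51/13 (P(F, q) = 6*((0 + 17)/(17 + 9)) = 6*(17/26) = 51/13)
1438*(-29*3 + P(26, 15)) = 1438*(-29*3 + 51/13) = 1438*(-87 + 51/13) = 1438*(-1080/13) = -1553040/13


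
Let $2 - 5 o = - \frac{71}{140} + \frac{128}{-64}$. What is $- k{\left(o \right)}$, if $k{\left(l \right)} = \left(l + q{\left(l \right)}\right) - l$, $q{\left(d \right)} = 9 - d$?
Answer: $- \frac{5669}{700} \approx -8.0986$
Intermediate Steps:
$o = \frac{631}{700}$ ($o = \frac{2}{5} - \frac{- \frac{71}{140} + \frac{128}{-64}}{5} = \frac{2}{5} - \frac{\left(-71\right) \frac{1}{140} + 128 \left(- \frac{1}{64}\right)}{5} = \frac{2}{5} - \frac{- \frac{71}{140} - 2}{5} = \frac{2}{5} - - \frac{351}{700} = \frac{2}{5} + \frac{351}{700} = \frac{631}{700} \approx 0.90143$)
$k{\left(l \right)} = 9 - l$ ($k{\left(l \right)} = \left(l - \left(-9 + l\right)\right) - l = 9 - l$)
$- k{\left(o \right)} = - (9 - \frac{631}{700}) = \left(-1\right) \frac{5669}{700} = - \frac{5669}{700}$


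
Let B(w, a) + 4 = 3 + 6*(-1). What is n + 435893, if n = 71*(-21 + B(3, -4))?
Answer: 433905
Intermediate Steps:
B(w, a) = -7 (B(w, a) = -4 + (3 + 6*(-1)) = -4 + (3 - 6) = -4 - 3 = -7)
n = -1988 (n = 71*(-21 - 7) = 71*(-28) = -1988)
n + 435893 = -1988 + 435893 = 433905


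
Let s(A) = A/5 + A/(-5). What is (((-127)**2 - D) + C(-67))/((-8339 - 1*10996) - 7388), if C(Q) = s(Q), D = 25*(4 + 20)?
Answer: -15529/26723 ≈ -0.58111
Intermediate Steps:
D = 600 (D = 25*24 = 600)
s(A) = 0 (s(A) = A*(1/5) + A*(-1/5) = A/5 - A/5 = 0)
C(Q) = 0
(((-127)**2 - D) + C(-67))/((-8339 - 1*10996) - 7388) = (((-127)**2 - 1*600) + 0)/((-8339 - 1*10996) - 7388) = ((16129 - 600) + 0)/((-8339 - 10996) - 7388) = (15529 + 0)/(-19335 - 7388) = 15529/(-26723) = 15529*(-1/26723) = -15529/26723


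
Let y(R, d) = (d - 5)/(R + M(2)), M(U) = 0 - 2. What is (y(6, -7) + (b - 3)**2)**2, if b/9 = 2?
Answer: 49284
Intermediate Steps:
b = 18 (b = 9*2 = 18)
M(U) = -2
y(R, d) = (-5 + d)/(-2 + R) (y(R, d) = (d - 5)/(R - 2) = (-5 + d)/(-2 + R))
(y(6, -7) + (b - 3)**2)**2 = ((-5 - 7)/(-2 + 6) + (18 - 3)**2)**2 = (-12/4 + 15**2)**2 = ((1/4)*(-12) + 225)**2 = (-3 + 225)**2 = 222**2 = 49284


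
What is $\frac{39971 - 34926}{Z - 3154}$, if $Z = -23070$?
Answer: $- \frac{5045}{26224} \approx -0.19238$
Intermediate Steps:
$\frac{39971 - 34926}{Z - 3154} = \frac{39971 - 34926}{-23070 - 3154} = \frac{5045}{-26224} = 5045 \left(- \frac{1}{26224}\right) = - \frac{5045}{26224}$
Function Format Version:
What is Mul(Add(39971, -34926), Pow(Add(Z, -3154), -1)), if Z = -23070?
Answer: Rational(-5045, 26224) ≈ -0.19238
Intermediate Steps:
Mul(Add(39971, -34926), Pow(Add(Z, -3154), -1)) = Mul(Add(39971, -34926), Pow(Add(-23070, -3154), -1)) = Mul(5045, Pow(-26224, -1)) = Mul(5045, Rational(-1, 26224)) = Rational(-5045, 26224)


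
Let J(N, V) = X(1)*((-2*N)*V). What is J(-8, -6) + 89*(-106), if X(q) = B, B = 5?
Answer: -9914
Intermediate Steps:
X(q) = 5
J(N, V) = -10*N*V (J(N, V) = 5*((-2*N)*V) = 5*(-2*N*V) = -10*N*V)
J(-8, -6) + 89*(-106) = -10*(-8)*(-6) + 89*(-106) = -480 - 9434 = -9914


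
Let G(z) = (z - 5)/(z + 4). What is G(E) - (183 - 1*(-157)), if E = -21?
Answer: -5754/17 ≈ -338.47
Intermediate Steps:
G(z) = (-5 + z)/(4 + z)
G(E) - (183 - 1*(-157)) = (-5 - 21)/(4 - 21) - (183 - 1*(-157)) = -26/(-17) - (183 + 157) = -1/17*(-26) - 1*340 = 26/17 - 340 = -5754/17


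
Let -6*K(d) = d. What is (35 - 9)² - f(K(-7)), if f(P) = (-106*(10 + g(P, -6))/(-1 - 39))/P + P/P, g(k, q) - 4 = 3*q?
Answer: 23943/35 ≈ 684.09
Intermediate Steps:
g(k, q) = 4 + 3*q
K(d) = -d/6
f(P) = 1 - 53/(5*P) (f(P) = (-106*(10 + (4 + 3*(-6)))/(-1 - 39))/P + P/P = (-106/((-40/(10 + (4 - 18)))))/P + 1 = (-106/((-40/(10 - 14))))/P + 1 = (-106/((-40/(-4))))/P + 1 = (-106/((-40*(-¼))))/P + 1 = (-106/10)/P + 1 = (-106*⅒)/P + 1 = -53/(5*P) + 1 = 1 - 53/(5*P))
(35 - 9)² - f(K(-7)) = (35 - 9)² - (-53/5 - ⅙*(-7))/((-⅙*(-7))) = 26² - (-53/5 + 7/6)/7/6 = 676 - 6*(-283)/(7*30) = 676 - 1*(-283/35) = 676 + 283/35 = 23943/35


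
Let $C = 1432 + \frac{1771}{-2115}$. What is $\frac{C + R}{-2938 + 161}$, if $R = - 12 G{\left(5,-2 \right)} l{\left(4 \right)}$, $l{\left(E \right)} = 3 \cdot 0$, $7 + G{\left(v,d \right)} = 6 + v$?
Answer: $- \frac{3026909}{5873355} \approx -0.51536$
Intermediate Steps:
$G{\left(v,d \right)} = -1 + v$ ($G{\left(v,d \right)} = -7 + \left(6 + v\right) = -1 + v$)
$l{\left(E \right)} = 0$
$R = 0$ ($R = - 12 \left(-1 + 5\right) 0 = \left(-12\right) 4 \cdot 0 = \left(-48\right) 0 = 0$)
$C = \frac{3026909}{2115}$ ($C = 1432 + 1771 \left(- \frac{1}{2115}\right) = 1432 - \frac{1771}{2115} = \frac{3026909}{2115} \approx 1431.2$)
$\frac{C + R}{-2938 + 161} = \frac{\frac{3026909}{2115} + 0}{-2938 + 161} = \frac{3026909}{2115 \left(-2777\right)} = \frac{3026909}{2115} \left(- \frac{1}{2777}\right) = - \frac{3026909}{5873355}$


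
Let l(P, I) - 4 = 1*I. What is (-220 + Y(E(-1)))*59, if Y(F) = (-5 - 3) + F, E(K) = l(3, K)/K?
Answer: -13629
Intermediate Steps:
l(P, I) = 4 + I (l(P, I) = 4 + 1*I = 4 + I)
E(K) = (4 + K)/K
Y(F) = -8 + F
(-220 + Y(E(-1)))*59 = (-220 + (-8 + (4 - 1)/(-1)))*59 = (-220 + (-8 - 1*3))*59 = (-220 + (-8 - 3))*59 = (-220 - 11)*59 = -231*59 = -13629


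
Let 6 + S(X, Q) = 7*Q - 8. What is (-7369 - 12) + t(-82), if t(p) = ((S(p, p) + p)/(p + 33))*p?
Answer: -416609/49 ≈ -8502.2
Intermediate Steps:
S(X, Q) = -14 + 7*Q (S(X, Q) = -6 + (7*Q - 8) = -6 + (-8 + 7*Q) = -14 + 7*Q)
t(p) = p*(-14 + 8*p)/(33 + p) (t(p) = (((-14 + 7*p) + p)/(p + 33))*p = ((-14 + 8*p)/(33 + p))*p = p*(-14 + 8*p)/(33 + p))
(-7369 - 12) + t(-82) = (-7369 - 12) + 2*(-82)*(-7 + 4*(-82))/(33 - 82) = -7381 + 2*(-82)*(-7 - 328)/(-49) = -7381 + 2*(-82)*(-1/49)*(-335) = -7381 - 54940/49 = -416609/49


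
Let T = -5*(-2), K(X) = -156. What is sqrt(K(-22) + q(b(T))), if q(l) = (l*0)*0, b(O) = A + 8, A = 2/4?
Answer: 2*I*sqrt(39) ≈ 12.49*I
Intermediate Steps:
A = 1/2 (A = 2*(1/4) = 1/2 ≈ 0.50000)
T = 10
b(O) = 17/2 (b(O) = 1/2 + 8 = 17/2)
q(l) = 0 (q(l) = 0*0 = 0)
sqrt(K(-22) + q(b(T))) = sqrt(-156 + 0) = sqrt(-156) = 2*I*sqrt(39)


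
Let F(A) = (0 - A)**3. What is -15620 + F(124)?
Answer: -1922244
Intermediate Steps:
F(A) = -A**3 (F(A) = (-A)**3 = -A**3)
-15620 + F(124) = -15620 - 1*124**3 = -15620 - 1*1906624 = -15620 - 1906624 = -1922244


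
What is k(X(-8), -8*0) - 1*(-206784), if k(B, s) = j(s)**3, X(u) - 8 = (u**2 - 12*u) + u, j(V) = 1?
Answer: 206785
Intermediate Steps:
X(u) = 8 + u**2 - 11*u (X(u) = 8 + ((u**2 - 12*u) + u) = 8 + (u**2 - 11*u) = 8 + u**2 - 11*u)
k(B, s) = 1 (k(B, s) = 1**3 = 1)
k(X(-8), -8*0) - 1*(-206784) = 1 - 1*(-206784) = 1 + 206784 = 206785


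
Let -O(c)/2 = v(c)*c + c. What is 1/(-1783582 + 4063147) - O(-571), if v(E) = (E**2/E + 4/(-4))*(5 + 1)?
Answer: 8931796142131/2279565 ≈ 3.9182e+6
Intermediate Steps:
v(E) = -6 + 6*E (v(E) = (E + 4*(-1/4))*6 = (E - 1)*6 = (-1 + E)*6 = -6 + 6*E)
O(c) = -2*c - 2*c*(-6 + 6*c) (O(c) = -2*((-6 + 6*c)*c + c) = -2*(c*(-6 + 6*c) + c) = -2*(c + c*(-6 + 6*c)) = -2*c - 2*c*(-6 + 6*c))
1/(-1783582 + 4063147) - O(-571) = 1/(-1783582 + 4063147) - 2*(-571)*(5 - 6*(-571)) = 1/2279565 - 2*(-571)*(5 + 3426) = 1/2279565 - 2*(-571)*3431 = 1/2279565 - 1*(-3918202) = 1/2279565 + 3918202 = 8931796142131/2279565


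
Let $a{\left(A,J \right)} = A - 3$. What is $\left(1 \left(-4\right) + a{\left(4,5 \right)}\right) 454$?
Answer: $-1362$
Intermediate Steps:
$a{\left(A,J \right)} = -3 + A$ ($a{\left(A,J \right)} = A - 3 = -3 + A$)
$\left(1 \left(-4\right) + a{\left(4,5 \right)}\right) 454 = \left(1 \left(-4\right) + \left(-3 + 4\right)\right) 454 = \left(-4 + 1\right) 454 = \left(-3\right) 454 = -1362$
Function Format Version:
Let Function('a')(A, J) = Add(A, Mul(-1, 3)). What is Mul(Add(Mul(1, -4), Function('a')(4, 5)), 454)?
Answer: -1362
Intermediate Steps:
Function('a')(A, J) = Add(-3, A) (Function('a')(A, J) = Add(A, -3) = Add(-3, A))
Mul(Add(Mul(1, -4), Function('a')(4, 5)), 454) = Mul(Add(Mul(1, -4), Add(-3, 4)), 454) = Mul(Add(-4, 1), 454) = Mul(-3, 454) = -1362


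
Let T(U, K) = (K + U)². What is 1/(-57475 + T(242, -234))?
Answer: -1/57411 ≈ -1.7418e-5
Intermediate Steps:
1/(-57475 + T(242, -234)) = 1/(-57475 + (-234 + 242)²) = 1/(-57475 + 8²) = 1/(-57475 + 64) = 1/(-57411) = -1/57411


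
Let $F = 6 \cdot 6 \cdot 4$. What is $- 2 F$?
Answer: $-288$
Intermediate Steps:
$F = 144$ ($F = 36 \cdot 4 = 144$)
$- 2 F = \left(-2\right) 144 = -288$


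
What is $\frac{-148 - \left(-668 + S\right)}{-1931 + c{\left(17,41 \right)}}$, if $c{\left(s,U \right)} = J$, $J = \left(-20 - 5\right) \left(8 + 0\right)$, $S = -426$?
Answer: $- \frac{946}{2131} \approx -0.44392$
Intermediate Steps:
$J = -200$ ($J = \left(-25\right) 8 = -200$)
$c{\left(s,U \right)} = -200$
$\frac{-148 - \left(-668 + S\right)}{-1931 + c{\left(17,41 \right)}} = \frac{-148 + \left(668 - -426\right)}{-1931 - 200} = \frac{-148 + \left(668 + 426\right)}{-2131} = \left(-148 + 1094\right) \left(- \frac{1}{2131}\right) = 946 \left(- \frac{1}{2131}\right) = - \frac{946}{2131}$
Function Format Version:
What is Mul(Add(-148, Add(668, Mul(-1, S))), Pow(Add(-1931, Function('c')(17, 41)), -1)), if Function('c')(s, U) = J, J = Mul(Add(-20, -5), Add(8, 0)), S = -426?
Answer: Rational(-946, 2131) ≈ -0.44392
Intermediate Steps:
J = -200 (J = Mul(-25, 8) = -200)
Function('c')(s, U) = -200
Mul(Add(-148, Add(668, Mul(-1, S))), Pow(Add(-1931, Function('c')(17, 41)), -1)) = Mul(Add(-148, Add(668, Mul(-1, -426))), Pow(Add(-1931, -200), -1)) = Mul(Add(-148, Add(668, 426)), Pow(-2131, -1)) = Mul(Add(-148, 1094), Rational(-1, 2131)) = Mul(946, Rational(-1, 2131)) = Rational(-946, 2131)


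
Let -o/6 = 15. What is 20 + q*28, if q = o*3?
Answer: -7540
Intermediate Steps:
o = -90 (o = -6*15 = -90)
q = -270 (q = -90*3 = -270)
20 + q*28 = 20 - 270*28 = 20 - 7560 = -7540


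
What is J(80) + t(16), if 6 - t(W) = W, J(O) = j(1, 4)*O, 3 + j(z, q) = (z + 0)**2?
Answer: -170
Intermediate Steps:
j(z, q) = -3 + z**2 (j(z, q) = -3 + (z + 0)**2 = -3 + z**2)
J(O) = -2*O (J(O) = (-3 + 1**2)*O = (-3 + 1)*O = -2*O)
t(W) = 6 - W
J(80) + t(16) = -2*80 + (6 - 1*16) = -160 + (6 - 16) = -160 - 10 = -170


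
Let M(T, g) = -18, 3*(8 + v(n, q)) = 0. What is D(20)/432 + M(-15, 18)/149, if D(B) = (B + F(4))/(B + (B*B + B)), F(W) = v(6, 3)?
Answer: -284971/2360160 ≈ -0.12074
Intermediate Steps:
v(n, q) = -8 (v(n, q) = -8 + (⅓)*0 = -8 + 0 = -8)
F(W) = -8
D(B) = (-8 + B)/(B² + 2*B) (D(B) = (B - 8)/(B + (B*B + B)) = (-8 + B)/(B + (B² + B)) = (-8 + B)/(B + (B + B²)) = (-8 + B)/(B² + 2*B))
D(20)/432 + M(-15, 18)/149 = ((-8 + 20)/(20*(2 + 20)))/432 - 18/149 = ((1/20)*12/22)*(1/432) - 18*1/149 = ((1/20)*(1/22)*12)*(1/432) - 18/149 = (3/110)*(1/432) - 18/149 = 1/15840 - 18/149 = -284971/2360160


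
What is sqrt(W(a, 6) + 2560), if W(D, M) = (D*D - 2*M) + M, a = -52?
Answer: sqrt(5258) ≈ 72.512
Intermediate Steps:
W(D, M) = D**2 - M (W(D, M) = (D**2 - 2*M) + M = D**2 - M)
sqrt(W(a, 6) + 2560) = sqrt(((-52)**2 - 1*6) + 2560) = sqrt((2704 - 6) + 2560) = sqrt(2698 + 2560) = sqrt(5258)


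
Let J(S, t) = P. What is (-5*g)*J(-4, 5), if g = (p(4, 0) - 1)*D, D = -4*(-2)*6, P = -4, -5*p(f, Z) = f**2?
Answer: -4032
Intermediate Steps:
p(f, Z) = -f**2/5
J(S, t) = -4
D = 48 (D = 8*6 = 48)
g = -1008/5 (g = (-1/5*4**2 - 1)*48 = (-1/5*16 - 1)*48 = (-16/5 - 1)*48 = -21/5*48 = -1008/5 ≈ -201.60)
(-5*g)*J(-4, 5) = -5*(-1008/5)*(-4) = 1008*(-4) = -4032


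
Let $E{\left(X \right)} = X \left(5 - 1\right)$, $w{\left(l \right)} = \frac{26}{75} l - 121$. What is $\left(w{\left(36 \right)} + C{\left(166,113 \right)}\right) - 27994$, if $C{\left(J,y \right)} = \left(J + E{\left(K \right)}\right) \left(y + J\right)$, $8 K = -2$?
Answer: $\frac{448312}{25} \approx 17932.0$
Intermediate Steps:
$K = - \frac{1}{4}$ ($K = \frac{1}{8} \left(-2\right) = - \frac{1}{4} \approx -0.25$)
$w{\left(l \right)} = -121 + \frac{26 l}{75}$ ($w{\left(l \right)} = 26 \cdot \frac{1}{75} l - 121 = \frac{26 l}{75} - 121 = -121 + \frac{26 l}{75}$)
$E{\left(X \right)} = 4 X$ ($E{\left(X \right)} = X 4 = 4 X$)
$C{\left(J,y \right)} = \left(-1 + J\right) \left(J + y\right)$ ($C{\left(J,y \right)} = \left(J + 4 \left(- \frac{1}{4}\right)\right) \left(y + J\right) = \left(J - 1\right) \left(J + y\right) = \left(-1 + J\right) \left(J + y\right)$)
$\left(w{\left(36 \right)} + C{\left(166,113 \right)}\right) - 27994 = \left(\left(-121 + \frac{26}{75} \cdot 36\right) + \left(166^{2} - 166 - 113 + 166 \cdot 113\right)\right) - 27994 = \left(\left(-121 + \frac{312}{25}\right) + \left(27556 - 166 - 113 + 18758\right)\right) - 27994 = \left(- \frac{2713}{25} + 46035\right) - 27994 = \frac{1148162}{25} - 27994 = \frac{448312}{25}$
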